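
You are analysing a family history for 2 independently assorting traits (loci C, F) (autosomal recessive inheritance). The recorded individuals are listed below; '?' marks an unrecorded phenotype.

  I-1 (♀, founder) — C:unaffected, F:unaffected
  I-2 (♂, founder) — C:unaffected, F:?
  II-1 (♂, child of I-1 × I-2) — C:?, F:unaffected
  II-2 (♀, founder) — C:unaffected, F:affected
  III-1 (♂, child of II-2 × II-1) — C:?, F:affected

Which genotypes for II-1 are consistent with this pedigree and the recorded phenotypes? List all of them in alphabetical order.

C/I-1 un ·: CC|Cc
C/I-2 un ·: CC|Cc
C/II-1 ? I-1×I-2: CC|Cc|cc
C/II-2 un ·: CC|Cc
C/III-1 ? II-2×II-1: CC|Cc|cc
⇒ C over [I-1,I-2,II-1,II-2,III-1]: 30 consistent
F/I-1 un ·: FF|Ff
F/I-2 ? ·: FF|Ff|ff
F/II-1 un I-1×I-2: Ff
F/II-2 aff ·: ff
F/III-1 aff II-2×II-1: ff
⇒ F over [I-1,I-2,II-1,II-2,III-1]: 5 consistent

II-1 ∈ {CC Ff, Cc Ff, cc Ff}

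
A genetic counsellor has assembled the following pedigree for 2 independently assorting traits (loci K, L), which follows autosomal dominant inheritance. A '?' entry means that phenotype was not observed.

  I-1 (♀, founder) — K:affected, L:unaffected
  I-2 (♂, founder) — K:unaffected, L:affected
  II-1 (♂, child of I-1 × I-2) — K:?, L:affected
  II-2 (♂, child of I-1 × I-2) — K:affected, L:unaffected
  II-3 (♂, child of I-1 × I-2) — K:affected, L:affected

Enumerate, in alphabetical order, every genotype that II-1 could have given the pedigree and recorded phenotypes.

II-1 ∈ {Kk Ll, kk Ll}

K/I-1 aff ·: Kk|KK
K/I-2 un ·: kk
K/II-1 ? I-1×I-2: kk|Kk
K/II-2 aff I-1×I-2: Kk
K/II-3 aff I-1×I-2: Kk
⇒ K over [I-1,I-2,II-1,II-2,II-3]: 3 consistent
L/I-1 un ·: ll
L/I-2 aff ·: Ll
L/II-1 aff I-1×I-2: Ll
L/II-2 un I-1×I-2: ll
L/II-3 aff I-1×I-2: Ll
⇒ L over [I-1,I-2,II-1,II-2,II-3]: 1 consistent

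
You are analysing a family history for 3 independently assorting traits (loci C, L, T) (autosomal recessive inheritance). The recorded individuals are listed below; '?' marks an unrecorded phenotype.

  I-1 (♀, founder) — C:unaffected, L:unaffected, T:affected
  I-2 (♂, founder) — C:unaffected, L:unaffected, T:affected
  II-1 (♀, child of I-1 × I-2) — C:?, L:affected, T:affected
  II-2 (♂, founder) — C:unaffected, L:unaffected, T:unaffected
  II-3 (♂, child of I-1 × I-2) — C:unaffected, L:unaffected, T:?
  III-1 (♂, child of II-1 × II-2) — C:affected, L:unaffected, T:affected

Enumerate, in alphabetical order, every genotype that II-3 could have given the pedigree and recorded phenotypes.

C/I-1 un ·: CC|Cc
C/I-2 un ·: CC|Cc
C/II-1 ? I-1×I-2: Cc|cc
C/II-2 un ·: Cc
C/II-3 un I-1×I-2: CC|Cc
C/III-1 aff II-1×II-2: cc
⇒ C over [I-1,I-2,II-1,II-2,II-3,III-1]: 8 consistent
L/I-1 un ·: Ll
L/I-2 un ·: Ll
L/II-1 aff I-1×I-2: ll
L/II-2 un ·: LL|Ll
L/II-3 un I-1×I-2: LL|Ll
L/III-1 un II-1×II-2: Ll
⇒ L over [I-1,I-2,II-1,II-2,II-3,III-1]: 4 consistent
T/I-1 aff ·: tt
T/I-2 aff ·: tt
T/II-1 aff I-1×I-2: tt
T/II-2 un ·: Tt
T/II-3 ? I-1×I-2: tt
T/III-1 aff II-1×II-2: tt
⇒ T over [I-1,I-2,II-1,II-2,II-3,III-1]: 1 consistent

II-3 ∈ {CC LL tt, CC Ll tt, Cc LL tt, Cc Ll tt}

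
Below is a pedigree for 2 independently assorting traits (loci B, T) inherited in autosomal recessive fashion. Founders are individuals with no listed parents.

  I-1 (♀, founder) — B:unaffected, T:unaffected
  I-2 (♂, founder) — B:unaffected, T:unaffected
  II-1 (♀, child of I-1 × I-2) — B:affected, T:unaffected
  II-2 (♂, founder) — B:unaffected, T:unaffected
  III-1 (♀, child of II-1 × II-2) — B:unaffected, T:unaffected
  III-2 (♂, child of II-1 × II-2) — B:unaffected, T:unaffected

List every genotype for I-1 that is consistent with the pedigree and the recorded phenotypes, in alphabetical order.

I-1 ∈ {Bb TT, Bb Tt}

B/I-1 un ·: Bb
B/I-2 un ·: Bb
B/II-1 aff I-1×I-2: bb
B/II-2 un ·: BB|Bb
B/III-1 un II-1×II-2: Bb
B/III-2 un II-1×II-2: Bb
⇒ B over [I-1,I-2,II-1,II-2,III-1,III-2]: 2 consistent
T/I-1 un ·: TT|Tt
T/I-2 un ·: TT|Tt
T/II-1 un I-1×I-2: TT|Tt
T/II-2 un ·: TT|Tt
T/III-1 un II-1×II-2: TT|Tt
T/III-2 un II-1×II-2: TT|Tt
⇒ T over [I-1,I-2,II-1,II-2,III-1,III-2]: 44 consistent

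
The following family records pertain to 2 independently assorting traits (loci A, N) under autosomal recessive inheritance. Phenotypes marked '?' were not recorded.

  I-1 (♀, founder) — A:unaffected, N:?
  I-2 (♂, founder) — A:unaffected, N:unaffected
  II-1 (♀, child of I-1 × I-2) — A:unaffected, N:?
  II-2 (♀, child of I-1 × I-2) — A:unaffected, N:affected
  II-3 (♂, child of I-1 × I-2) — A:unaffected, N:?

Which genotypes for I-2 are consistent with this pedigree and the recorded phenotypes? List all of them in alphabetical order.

I-2 ∈ {AA Nn, Aa Nn}

A/I-1 un ·: AA|Aa
A/I-2 un ·: AA|Aa
A/II-1 un I-1×I-2: AA|Aa
A/II-2 un I-1×I-2: AA|Aa
A/II-3 un I-1×I-2: AA|Aa
⇒ A over [I-1,I-2,II-1,II-2,II-3]: 25 consistent
N/I-1 ? ·: Nn|nn
N/I-2 un ·: Nn
N/II-1 ? I-1×I-2: NN|Nn|nn
N/II-2 aff I-1×I-2: nn
N/II-3 ? I-1×I-2: NN|Nn|nn
⇒ N over [I-1,I-2,II-1,II-2,II-3]: 13 consistent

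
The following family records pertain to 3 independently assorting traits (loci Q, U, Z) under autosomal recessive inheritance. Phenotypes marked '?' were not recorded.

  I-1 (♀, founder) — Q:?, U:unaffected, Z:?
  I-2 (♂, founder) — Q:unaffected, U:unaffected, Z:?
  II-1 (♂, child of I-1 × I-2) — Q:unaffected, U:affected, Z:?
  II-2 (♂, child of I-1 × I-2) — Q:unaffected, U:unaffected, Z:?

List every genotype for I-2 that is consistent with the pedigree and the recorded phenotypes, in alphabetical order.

I-2 ∈ {QQ Uu ZZ, QQ Uu Zz, QQ Uu zz, Qq Uu ZZ, Qq Uu Zz, Qq Uu zz}

Q/I-1 ? ·: QQ|Qq|qq
Q/I-2 un ·: QQ|Qq
Q/II-1 un I-1×I-2: QQ|Qq
Q/II-2 un I-1×I-2: QQ|Qq
⇒ Q over [I-1,I-2,II-1,II-2]: 15 consistent
U/I-1 un ·: Uu
U/I-2 un ·: Uu
U/II-1 aff I-1×I-2: uu
U/II-2 un I-1×I-2: UU|Uu
⇒ U over [I-1,I-2,II-1,II-2]: 2 consistent
Z/I-1 ? ·: ZZ|Zz|zz
Z/I-2 ? ·: ZZ|Zz|zz
Z/II-1 ? I-1×I-2: ZZ|Zz|zz
Z/II-2 ? I-1×I-2: ZZ|Zz|zz
⇒ Z over [I-1,I-2,II-1,II-2]: 29 consistent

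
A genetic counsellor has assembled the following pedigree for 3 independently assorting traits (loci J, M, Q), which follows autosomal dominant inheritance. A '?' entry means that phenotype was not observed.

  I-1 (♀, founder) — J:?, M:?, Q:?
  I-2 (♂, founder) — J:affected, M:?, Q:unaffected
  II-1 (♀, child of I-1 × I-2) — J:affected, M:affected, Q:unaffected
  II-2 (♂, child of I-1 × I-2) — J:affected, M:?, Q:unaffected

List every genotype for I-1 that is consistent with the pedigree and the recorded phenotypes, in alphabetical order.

I-1 ∈ {JJ MM Qq, JJ MM qq, JJ Mm Qq, JJ Mm qq, JJ mm Qq, JJ mm qq, Jj MM Qq, Jj MM qq, Jj Mm Qq, Jj Mm qq, Jj mm Qq, Jj mm qq, jj MM Qq, jj MM qq, jj Mm Qq, jj Mm qq, jj mm Qq, jj mm qq}

J/I-1 ? ·: jj|Jj|JJ
J/I-2 aff ·: Jj|JJ
J/II-1 aff I-1×I-2: Jj|JJ
J/II-2 aff I-1×I-2: Jj|JJ
⇒ J over [I-1,I-2,II-1,II-2]: 15 consistent
M/I-1 ? ·: mm|Mm|MM
M/I-2 ? ·: mm|Mm|MM
M/II-1 aff I-1×I-2: Mm|MM
M/II-2 ? I-1×I-2: mm|Mm|MM
⇒ M over [I-1,I-2,II-1,II-2]: 21 consistent
Q/I-1 ? ·: qq|Qq
Q/I-2 un ·: qq
Q/II-1 un I-1×I-2: qq
Q/II-2 un I-1×I-2: qq
⇒ Q over [I-1,I-2,II-1,II-2]: 2 consistent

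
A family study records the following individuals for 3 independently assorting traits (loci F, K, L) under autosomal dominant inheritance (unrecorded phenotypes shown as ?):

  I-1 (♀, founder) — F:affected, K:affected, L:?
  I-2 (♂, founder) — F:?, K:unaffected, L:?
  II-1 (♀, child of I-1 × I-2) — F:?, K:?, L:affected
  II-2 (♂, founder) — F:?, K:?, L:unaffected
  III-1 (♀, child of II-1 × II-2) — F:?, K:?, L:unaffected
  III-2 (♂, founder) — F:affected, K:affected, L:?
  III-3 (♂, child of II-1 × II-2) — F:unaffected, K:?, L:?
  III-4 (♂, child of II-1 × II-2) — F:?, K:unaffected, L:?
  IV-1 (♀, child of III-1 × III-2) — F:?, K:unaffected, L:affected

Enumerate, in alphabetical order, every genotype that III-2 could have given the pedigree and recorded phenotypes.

F/I-1 aff ·: Ff|FF
F/I-2 ? ·: ff|Ff|FF
F/II-1 ? I-1×I-2: ff|Ff
F/II-2 ? ·: ff|Ff
F/III-1 ? II-1×II-2: ff|Ff|FF
F/III-2 aff ·: Ff|FF
F/III-3 un II-1×II-2: ff
F/III-4 ? II-1×II-2: ff|Ff|FF
F/IV-1 ? III-1×III-2: ff|Ff|FF
⇒ F over [I-1,I-2,II-1,II-2,III-1,III-2,III-3,III-4,IV-1]: 283 consistent
K/I-1 aff ·: Kk|KK
K/I-2 un ·: kk
K/II-1 ? I-1×I-2: kk|Kk
K/II-2 ? ·: kk|Kk
K/III-1 ? II-1×II-2: kk|Kk
K/III-2 aff ·: Kk
K/III-3 ? II-1×II-2: kk|Kk|KK
K/III-4 un II-1×II-2: kk
K/IV-1 un III-1×III-2: kk
⇒ K over [I-1,I-2,II-1,II-2,III-1,III-2,III-3,III-4,IV-1]: 25 consistent
L/I-1 ? ·: ll|Ll|LL
L/I-2 ? ·: ll|Ll|LL
L/II-1 aff I-1×I-2: Ll
L/II-2 un ·: ll
L/III-1 un II-1×II-2: ll
L/III-2 ? ·: Ll|LL
L/III-3 ? II-1×II-2: ll|Ll
L/III-4 ? II-1×II-2: ll|Ll
L/IV-1 aff III-1×III-2: Ll
⇒ L over [I-1,I-2,II-1,II-2,III-1,III-2,III-3,III-4,IV-1]: 56 consistent

III-2 ∈ {FF Kk LL, FF Kk Ll, Ff Kk LL, Ff Kk Ll}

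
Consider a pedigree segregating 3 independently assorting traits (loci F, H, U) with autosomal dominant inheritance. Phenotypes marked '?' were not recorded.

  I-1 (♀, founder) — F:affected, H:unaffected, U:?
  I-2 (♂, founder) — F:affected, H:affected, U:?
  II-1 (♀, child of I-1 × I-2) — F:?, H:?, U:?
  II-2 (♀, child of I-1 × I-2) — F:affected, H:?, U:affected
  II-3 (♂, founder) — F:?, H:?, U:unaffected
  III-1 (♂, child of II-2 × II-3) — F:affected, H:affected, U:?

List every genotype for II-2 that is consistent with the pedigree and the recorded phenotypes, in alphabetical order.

F/I-1 aff ·: Ff|FF
F/I-2 aff ·: Ff|FF
F/II-1 ? I-1×I-2: ff|Ff|FF
F/II-2 aff I-1×I-2: Ff|FF
F/II-3 ? ·: ff|Ff|FF
F/III-1 aff II-2×II-3: Ff|FF
⇒ F over [I-1,I-2,II-1,II-2,II-3,III-1]: 67 consistent
H/I-1 un ·: hh
H/I-2 aff ·: Hh|HH
H/II-1 ? I-1×I-2: hh|Hh
H/II-2 ? I-1×I-2: hh|Hh
H/II-3 ? ·: hh|Hh|HH
H/III-1 aff II-2×II-3: Hh|HH
⇒ H over [I-1,I-2,II-1,II-2,II-3,III-1]: 19 consistent
U/I-1 ? ·: uu|Uu|UU
U/I-2 ? ·: uu|Uu|UU
U/II-1 ? I-1×I-2: uu|Uu|UU
U/II-2 aff I-1×I-2: Uu|UU
U/II-3 un ·: uu
U/III-1 ? II-2×II-3: uu|Uu
⇒ U over [I-1,I-2,II-1,II-2,II-3,III-1]: 34 consistent

II-2 ∈ {FF Hh UU, FF Hh Uu, FF hh UU, FF hh Uu, Ff Hh UU, Ff Hh Uu, Ff hh UU, Ff hh Uu}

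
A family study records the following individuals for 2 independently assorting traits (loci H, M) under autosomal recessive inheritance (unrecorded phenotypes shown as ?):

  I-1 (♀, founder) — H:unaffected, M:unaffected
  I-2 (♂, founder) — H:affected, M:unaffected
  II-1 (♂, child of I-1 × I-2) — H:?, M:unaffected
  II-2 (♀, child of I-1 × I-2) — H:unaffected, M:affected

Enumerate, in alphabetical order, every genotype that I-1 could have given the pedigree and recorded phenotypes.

I-1 ∈ {HH Mm, Hh Mm}

H/I-1 un ·: HH|Hh
H/I-2 aff ·: hh
H/II-1 ? I-1×I-2: Hh|hh
H/II-2 un I-1×I-2: Hh
⇒ H over [I-1,I-2,II-1,II-2]: 3 consistent
M/I-1 un ·: Mm
M/I-2 un ·: Mm
M/II-1 un I-1×I-2: MM|Mm
M/II-2 aff I-1×I-2: mm
⇒ M over [I-1,I-2,II-1,II-2]: 2 consistent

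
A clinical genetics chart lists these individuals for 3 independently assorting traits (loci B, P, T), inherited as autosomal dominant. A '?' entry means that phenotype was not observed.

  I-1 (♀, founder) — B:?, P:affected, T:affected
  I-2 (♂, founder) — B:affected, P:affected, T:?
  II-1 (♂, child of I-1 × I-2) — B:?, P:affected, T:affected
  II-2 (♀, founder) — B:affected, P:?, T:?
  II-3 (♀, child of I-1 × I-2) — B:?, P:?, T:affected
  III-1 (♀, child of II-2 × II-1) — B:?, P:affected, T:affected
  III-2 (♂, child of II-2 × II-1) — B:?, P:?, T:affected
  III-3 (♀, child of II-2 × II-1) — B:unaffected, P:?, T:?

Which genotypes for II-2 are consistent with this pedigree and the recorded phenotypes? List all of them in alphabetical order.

II-2 ∈ {Bb PP TT, Bb PP Tt, Bb PP tt, Bb Pp TT, Bb Pp Tt, Bb Pp tt, Bb pp TT, Bb pp Tt, Bb pp tt}

B/I-1 ? ·: bb|Bb|BB
B/I-2 aff ·: Bb|BB
B/II-1 ? I-1×I-2: bb|Bb
B/II-2 aff ·: Bb
B/II-3 ? I-1×I-2: bb|Bb|BB
B/III-1 ? II-2×II-1: bb|Bb|BB
B/III-2 ? II-2×II-1: bb|Bb|BB
B/III-3 un II-2×II-1: bb
⇒ B over [I-1,I-2,II-1,II-2,II-3,III-1,III-2,III-3]: 110 consistent
P/I-1 aff ·: Pp|PP
P/I-2 aff ·: Pp|PP
P/II-1 aff I-1×I-2: Pp|PP
P/II-2 ? ·: pp|Pp|PP
P/II-3 ? I-1×I-2: pp|Pp|PP
P/III-1 aff II-2×II-1: Pp|PP
P/III-2 ? II-2×II-1: pp|Pp|PP
P/III-3 ? II-2×II-1: pp|Pp|PP
⇒ P over [I-1,I-2,II-1,II-2,II-3,III-1,III-2,III-3]: 290 consistent
T/I-1 aff ·: Tt|TT
T/I-2 ? ·: tt|Tt|TT
T/II-1 aff I-1×I-2: Tt|TT
T/II-2 ? ·: tt|Tt|TT
T/II-3 aff I-1×I-2: Tt|TT
T/III-1 aff II-2×II-1: Tt|TT
T/III-2 aff II-2×II-1: Tt|TT
T/III-3 ? II-2×II-1: tt|Tt|TT
⇒ T over [I-1,I-2,II-1,II-2,II-3,III-1,III-2,III-3]: 246 consistent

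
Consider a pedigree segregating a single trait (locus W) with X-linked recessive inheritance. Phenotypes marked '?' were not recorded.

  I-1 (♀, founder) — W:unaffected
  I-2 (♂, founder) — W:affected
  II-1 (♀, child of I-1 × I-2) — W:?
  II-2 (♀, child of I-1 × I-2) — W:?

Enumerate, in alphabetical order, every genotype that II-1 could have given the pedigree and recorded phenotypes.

W/I-1 un ·: X^WX^W|X^WX^w
W/I-2 aff ·: X^wY
W/II-1 ? I-1×I-2: X^WX^w|X^wX^w
W/II-2 ? I-1×I-2: X^WX^w|X^wX^w
⇒ W over [I-1,I-2,II-1,II-2]: 5 consistent

II-1 ∈ {X^WX^w, X^wX^w}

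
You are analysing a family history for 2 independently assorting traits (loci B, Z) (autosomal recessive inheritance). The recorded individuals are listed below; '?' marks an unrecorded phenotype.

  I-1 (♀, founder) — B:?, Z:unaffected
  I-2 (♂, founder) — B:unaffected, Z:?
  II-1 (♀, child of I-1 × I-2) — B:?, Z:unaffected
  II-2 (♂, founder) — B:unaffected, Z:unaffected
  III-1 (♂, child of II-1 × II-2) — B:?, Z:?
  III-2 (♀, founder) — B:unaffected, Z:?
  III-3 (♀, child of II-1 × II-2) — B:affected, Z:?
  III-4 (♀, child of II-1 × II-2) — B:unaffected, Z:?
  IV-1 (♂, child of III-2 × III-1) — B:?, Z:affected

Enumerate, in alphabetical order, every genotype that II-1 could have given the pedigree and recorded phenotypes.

B/I-1 ? ·: BB|Bb|bb
B/I-2 un ·: BB|Bb
B/II-1 ? I-1×I-2: Bb|bb
B/II-2 un ·: Bb
B/III-1 ? II-1×II-2: BB|Bb|bb
B/III-2 un ·: BB|Bb
B/III-3 aff II-1×II-2: bb
B/III-4 un II-1×II-2: BB|Bb
B/IV-1 ? III-2×III-1: BB|Bb|bb
⇒ B over [I-1,I-2,II-1,II-2,III-1,III-2,III-3,III-4,IV-1]: 126 consistent
Z/I-1 un ·: ZZ|Zz
Z/I-2 ? ·: ZZ|Zz|zz
Z/II-1 un I-1×I-2: ZZ|Zz
Z/II-2 un ·: ZZ|Zz
Z/III-1 ? II-1×II-2: Zz|zz
Z/III-2 ? ·: Zz|zz
Z/III-3 ? II-1×II-2: ZZ|Zz|zz
Z/III-4 ? II-1×II-2: ZZ|Zz|zz
Z/IV-1 aff III-2×III-1: zz
⇒ Z over [I-1,I-2,II-1,II-2,III-1,III-2,III-3,III-4,IV-1]: 252 consistent

II-1 ∈ {Bb ZZ, Bb Zz, bb ZZ, bb Zz}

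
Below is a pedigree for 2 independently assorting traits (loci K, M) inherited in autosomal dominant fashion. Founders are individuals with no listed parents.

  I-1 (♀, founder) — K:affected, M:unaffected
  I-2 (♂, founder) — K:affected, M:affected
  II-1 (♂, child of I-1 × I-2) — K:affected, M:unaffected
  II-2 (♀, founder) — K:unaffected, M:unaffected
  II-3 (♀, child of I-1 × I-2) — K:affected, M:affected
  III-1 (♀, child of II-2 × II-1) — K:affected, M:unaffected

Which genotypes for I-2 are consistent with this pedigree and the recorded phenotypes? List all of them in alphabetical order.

I-2 ∈ {KK Mm, Kk Mm}

K/I-1 aff ·: Kk|KK
K/I-2 aff ·: Kk|KK
K/II-1 aff I-1×I-2: Kk|KK
K/II-2 un ·: kk
K/II-3 aff I-1×I-2: Kk|KK
K/III-1 aff II-2×II-1: Kk
⇒ K over [I-1,I-2,II-1,II-2,II-3,III-1]: 13 consistent
M/I-1 un ·: mm
M/I-2 aff ·: Mm
M/II-1 un I-1×I-2: mm
M/II-2 un ·: mm
M/II-3 aff I-1×I-2: Mm
M/III-1 un II-2×II-1: mm
⇒ M over [I-1,I-2,II-1,II-2,II-3,III-1]: 1 consistent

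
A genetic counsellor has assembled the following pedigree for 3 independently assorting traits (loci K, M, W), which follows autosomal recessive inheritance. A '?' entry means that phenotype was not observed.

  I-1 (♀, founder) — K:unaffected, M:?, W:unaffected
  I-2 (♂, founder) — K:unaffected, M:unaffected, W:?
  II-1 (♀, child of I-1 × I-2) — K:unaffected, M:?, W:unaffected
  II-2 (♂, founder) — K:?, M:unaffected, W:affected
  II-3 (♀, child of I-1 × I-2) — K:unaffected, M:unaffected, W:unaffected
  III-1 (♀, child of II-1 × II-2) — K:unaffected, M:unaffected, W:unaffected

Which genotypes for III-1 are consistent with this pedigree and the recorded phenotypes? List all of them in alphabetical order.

III-1 ∈ {KK MM Ww, KK Mm Ww, Kk MM Ww, Kk Mm Ww}

K/I-1 un ·: KK|Kk
K/I-2 un ·: KK|Kk
K/II-1 un I-1×I-2: KK|Kk
K/II-2 ? ·: KK|Kk|kk
K/II-3 un I-1×I-2: KK|Kk
K/III-1 un II-1×II-2: KK|Kk
⇒ K over [I-1,I-2,II-1,II-2,II-3,III-1]: 58 consistent
M/I-1 ? ·: MM|Mm|mm
M/I-2 un ·: MM|Mm
M/II-1 ? I-1×I-2: MM|Mm|mm
M/II-2 un ·: MM|Mm
M/II-3 un I-1×I-2: MM|Mm
M/III-1 un II-1×II-2: MM|Mm
⇒ M over [I-1,I-2,II-1,II-2,II-3,III-1]: 59 consistent
W/I-1 un ·: WW|Ww
W/I-2 ? ·: WW|Ww|ww
W/II-1 un I-1×I-2: WW|Ww
W/II-2 aff ·: ww
W/II-3 un I-1×I-2: WW|Ww
W/III-1 un II-1×II-2: Ww
⇒ W over [I-1,I-2,II-1,II-2,II-3,III-1]: 15 consistent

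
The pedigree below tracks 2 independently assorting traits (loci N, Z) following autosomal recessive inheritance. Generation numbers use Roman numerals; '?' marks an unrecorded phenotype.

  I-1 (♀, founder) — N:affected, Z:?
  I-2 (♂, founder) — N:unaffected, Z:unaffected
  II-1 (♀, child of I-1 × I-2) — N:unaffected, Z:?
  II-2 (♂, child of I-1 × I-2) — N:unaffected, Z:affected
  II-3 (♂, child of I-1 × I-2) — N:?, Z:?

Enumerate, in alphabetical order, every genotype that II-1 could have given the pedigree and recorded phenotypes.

II-1 ∈ {Nn ZZ, Nn Zz, Nn zz}

N/I-1 aff ·: nn
N/I-2 un ·: NN|Nn
N/II-1 un I-1×I-2: Nn
N/II-2 un I-1×I-2: Nn
N/II-3 ? I-1×I-2: Nn|nn
⇒ N over [I-1,I-2,II-1,II-2,II-3]: 3 consistent
Z/I-1 ? ·: Zz|zz
Z/I-2 un ·: Zz
Z/II-1 ? I-1×I-2: ZZ|Zz|zz
Z/II-2 aff I-1×I-2: zz
Z/II-3 ? I-1×I-2: ZZ|Zz|zz
⇒ Z over [I-1,I-2,II-1,II-2,II-3]: 13 consistent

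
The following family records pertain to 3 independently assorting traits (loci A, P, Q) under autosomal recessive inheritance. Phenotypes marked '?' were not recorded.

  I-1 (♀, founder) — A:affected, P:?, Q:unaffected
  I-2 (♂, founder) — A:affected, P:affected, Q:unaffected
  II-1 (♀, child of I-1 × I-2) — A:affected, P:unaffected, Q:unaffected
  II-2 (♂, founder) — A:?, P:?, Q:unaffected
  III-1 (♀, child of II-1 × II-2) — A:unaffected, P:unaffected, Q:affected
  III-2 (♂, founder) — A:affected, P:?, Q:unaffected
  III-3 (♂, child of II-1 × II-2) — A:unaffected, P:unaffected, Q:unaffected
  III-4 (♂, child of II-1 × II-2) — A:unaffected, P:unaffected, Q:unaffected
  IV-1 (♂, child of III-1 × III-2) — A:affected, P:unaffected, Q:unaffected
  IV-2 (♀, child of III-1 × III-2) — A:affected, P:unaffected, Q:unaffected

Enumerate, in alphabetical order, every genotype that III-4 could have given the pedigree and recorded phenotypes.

A/I-1 aff ·: aa
A/I-2 aff ·: aa
A/II-1 aff I-1×I-2: aa
A/II-2 ? ·: AA|Aa
A/III-1 un II-1×II-2: Aa
A/III-2 aff ·: aa
A/III-3 un II-1×II-2: Aa
A/III-4 un II-1×II-2: Aa
A/IV-1 aff III-1×III-2: aa
A/IV-2 aff III-1×III-2: aa
⇒ A over [I-1,I-2,II-1,II-2,III-1,III-2,III-3,III-4,IV-1,IV-2]: 2 consistent
P/I-1 ? ·: PP|Pp
P/I-2 aff ·: pp
P/II-1 un I-1×I-2: Pp
P/II-2 ? ·: PP|Pp|pp
P/III-1 un II-1×II-2: PP|Pp
P/III-2 ? ·: PP|Pp|pp
P/III-3 un II-1×II-2: PP|Pp
P/III-4 un II-1×II-2: PP|Pp
P/IV-1 un III-1×III-2: PP|Pp
P/IV-2 un III-1×III-2: PP|Pp
⇒ P over [I-1,I-2,II-1,II-2,III-1,III-2,III-3,III-4,IV-1,IV-2]: 258 consistent
Q/I-1 un ·: QQ|Qq
Q/I-2 un ·: QQ|Qq
Q/II-1 un I-1×I-2: Qq
Q/II-2 un ·: Qq
Q/III-1 aff II-1×II-2: qq
Q/III-2 un ·: QQ|Qq
Q/III-3 un II-1×II-2: QQ|Qq
Q/III-4 un II-1×II-2: QQ|Qq
Q/IV-1 un III-1×III-2: Qq
Q/IV-2 un III-1×III-2: Qq
⇒ Q over [I-1,I-2,II-1,II-2,III-1,III-2,III-3,III-4,IV-1,IV-2]: 24 consistent

III-4 ∈ {Aa PP QQ, Aa PP Qq, Aa Pp QQ, Aa Pp Qq}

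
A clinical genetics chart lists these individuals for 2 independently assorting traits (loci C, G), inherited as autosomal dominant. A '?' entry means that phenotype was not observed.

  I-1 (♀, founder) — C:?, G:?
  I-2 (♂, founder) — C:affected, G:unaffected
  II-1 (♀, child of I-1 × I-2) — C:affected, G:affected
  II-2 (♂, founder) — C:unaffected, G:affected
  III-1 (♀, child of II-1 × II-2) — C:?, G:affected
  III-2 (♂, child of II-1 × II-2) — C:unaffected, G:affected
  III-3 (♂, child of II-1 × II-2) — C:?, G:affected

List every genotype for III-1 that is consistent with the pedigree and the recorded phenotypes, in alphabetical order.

C/I-1 ? ·: cc|Cc|CC
C/I-2 aff ·: Cc|CC
C/II-1 aff I-1×I-2: Cc
C/II-2 un ·: cc
C/III-1 ? II-1×II-2: cc|Cc
C/III-2 un II-1×II-2: cc
C/III-3 ? II-1×II-2: cc|Cc
⇒ C over [I-1,I-2,II-1,II-2,III-1,III-2,III-3]: 20 consistent
G/I-1 ? ·: Gg|GG
G/I-2 un ·: gg
G/II-1 aff I-1×I-2: Gg
G/II-2 aff ·: Gg|GG
G/III-1 aff II-1×II-2: Gg|GG
G/III-2 aff II-1×II-2: Gg|GG
G/III-3 aff II-1×II-2: Gg|GG
⇒ G over [I-1,I-2,II-1,II-2,III-1,III-2,III-3]: 32 consistent

III-1 ∈ {Cc GG, Cc Gg, cc GG, cc Gg}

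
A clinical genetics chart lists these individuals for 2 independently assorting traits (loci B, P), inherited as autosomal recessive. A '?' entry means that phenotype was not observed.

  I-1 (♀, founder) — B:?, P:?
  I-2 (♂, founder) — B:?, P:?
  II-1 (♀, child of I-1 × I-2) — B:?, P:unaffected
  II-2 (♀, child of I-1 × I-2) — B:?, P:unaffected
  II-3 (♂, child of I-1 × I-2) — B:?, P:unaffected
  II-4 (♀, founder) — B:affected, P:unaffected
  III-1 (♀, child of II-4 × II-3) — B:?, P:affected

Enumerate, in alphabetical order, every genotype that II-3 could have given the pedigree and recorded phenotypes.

II-3 ∈ {BB Pp, Bb Pp, bb Pp}

B/I-1 ? ·: BB|Bb|bb
B/I-2 ? ·: BB|Bb|bb
B/II-1 ? I-1×I-2: BB|Bb|bb
B/II-2 ? I-1×I-2: BB|Bb|bb
B/II-3 ? I-1×I-2: BB|Bb|bb
B/II-4 aff ·: bb
B/III-1 ? II-4×II-3: Bb|bb
⇒ B over [I-1,I-2,II-1,II-2,II-3,II-4,III-1]: 90 consistent
P/I-1 ? ·: PP|Pp|pp
P/I-2 ? ·: PP|Pp|pp
P/II-1 un I-1×I-2: PP|Pp
P/II-2 un I-1×I-2: PP|Pp
P/II-3 un I-1×I-2: Pp
P/II-4 un ·: Pp
P/III-1 aff II-4×II-3: pp
⇒ P over [I-1,I-2,II-1,II-2,II-3,II-4,III-1]: 16 consistent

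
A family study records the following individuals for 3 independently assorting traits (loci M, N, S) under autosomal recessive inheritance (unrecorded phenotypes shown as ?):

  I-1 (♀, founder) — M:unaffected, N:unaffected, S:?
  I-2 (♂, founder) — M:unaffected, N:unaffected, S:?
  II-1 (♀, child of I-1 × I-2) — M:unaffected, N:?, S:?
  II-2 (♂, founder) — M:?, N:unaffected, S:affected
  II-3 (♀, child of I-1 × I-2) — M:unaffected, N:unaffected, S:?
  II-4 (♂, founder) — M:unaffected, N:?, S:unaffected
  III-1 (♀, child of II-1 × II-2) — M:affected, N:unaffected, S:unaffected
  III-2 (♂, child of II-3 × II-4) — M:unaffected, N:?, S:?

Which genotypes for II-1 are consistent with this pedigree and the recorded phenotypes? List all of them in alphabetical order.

M/I-1 un ·: MM|Mm
M/I-2 un ·: MM|Mm
M/II-1 un I-1×I-2: Mm
M/II-2 ? ·: Mm|mm
M/II-3 un I-1×I-2: MM|Mm
M/II-4 un ·: MM|Mm
M/III-1 aff II-1×II-2: mm
M/III-2 un II-3×II-4: MM|Mm
⇒ M over [I-1,I-2,II-1,II-2,II-3,II-4,III-1,III-2]: 42 consistent
N/I-1 un ·: NN|Nn
N/I-2 un ·: NN|Nn
N/II-1 ? I-1×I-2: NN|Nn|nn
N/II-2 un ·: NN|Nn
N/II-3 un I-1×I-2: NN|Nn
N/II-4 ? ·: NN|Nn|nn
N/III-1 un II-1×II-2: NN|Nn
N/III-2 ? II-3×II-4: NN|Nn|nn
⇒ N over [I-1,I-2,II-1,II-2,II-3,II-4,III-1,III-2]: 265 consistent
S/I-1 ? ·: SS|Ss|ss
S/I-2 ? ·: SS|Ss|ss
S/II-1 ? I-1×I-2: SS|Ss
S/II-2 aff ·: ss
S/II-3 ? I-1×I-2: SS|Ss|ss
S/II-4 un ·: SS|Ss
S/III-1 un II-1×II-2: Ss
S/III-2 ? II-3×II-4: SS|Ss|ss
⇒ S over [I-1,I-2,II-1,II-2,II-3,II-4,III-1,III-2]: 83 consistent

II-1 ∈ {Mm NN SS, Mm NN Ss, Mm Nn SS, Mm Nn Ss, Mm nn SS, Mm nn Ss}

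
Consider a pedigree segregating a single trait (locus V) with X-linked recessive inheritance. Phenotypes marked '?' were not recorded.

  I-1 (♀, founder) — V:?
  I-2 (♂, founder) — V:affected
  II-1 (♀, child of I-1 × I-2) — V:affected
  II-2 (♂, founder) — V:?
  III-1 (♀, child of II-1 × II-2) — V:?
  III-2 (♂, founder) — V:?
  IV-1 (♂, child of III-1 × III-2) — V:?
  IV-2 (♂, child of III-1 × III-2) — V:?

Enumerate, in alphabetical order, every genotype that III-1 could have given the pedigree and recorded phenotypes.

V/I-1 ? ·: X^VX^v|X^vX^v
V/I-2 aff ·: X^vY
V/II-1 aff I-1×I-2: X^vX^v
V/II-2 ? ·: X^VY|X^vY
V/III-1 ? II-1×II-2: X^VX^v|X^vX^v
V/III-2 ? ·: X^VY|X^vY
V/IV-1 ? III-1×III-2: X^VY|X^vY
V/IV-2 ? III-1×III-2: X^VY|X^vY
⇒ V over [I-1,I-2,II-1,II-2,III-1,III-2,IV-1,IV-2]: 20 consistent

III-1 ∈ {X^VX^v, X^vX^v}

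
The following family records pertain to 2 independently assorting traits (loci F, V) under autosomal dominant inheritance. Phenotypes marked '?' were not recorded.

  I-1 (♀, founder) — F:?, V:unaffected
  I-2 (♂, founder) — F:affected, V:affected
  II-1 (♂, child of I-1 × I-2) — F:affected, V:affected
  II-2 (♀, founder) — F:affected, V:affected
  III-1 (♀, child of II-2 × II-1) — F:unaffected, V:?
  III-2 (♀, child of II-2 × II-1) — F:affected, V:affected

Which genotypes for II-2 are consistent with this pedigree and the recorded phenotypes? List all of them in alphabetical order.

F/I-1 ? ·: ff|Ff|FF
F/I-2 aff ·: Ff|FF
F/II-1 aff I-1×I-2: Ff
F/II-2 aff ·: Ff
F/III-1 un II-2×II-1: ff
F/III-2 aff II-2×II-1: Ff|FF
⇒ F over [I-1,I-2,II-1,II-2,III-1,III-2]: 10 consistent
V/I-1 un ·: vv
V/I-2 aff ·: Vv|VV
V/II-1 aff I-1×I-2: Vv
V/II-2 aff ·: Vv|VV
V/III-1 ? II-2×II-1: vv|Vv|VV
V/III-2 aff II-2×II-1: Vv|VV
⇒ V over [I-1,I-2,II-1,II-2,III-1,III-2]: 20 consistent

II-2 ∈ {Ff VV, Ff Vv}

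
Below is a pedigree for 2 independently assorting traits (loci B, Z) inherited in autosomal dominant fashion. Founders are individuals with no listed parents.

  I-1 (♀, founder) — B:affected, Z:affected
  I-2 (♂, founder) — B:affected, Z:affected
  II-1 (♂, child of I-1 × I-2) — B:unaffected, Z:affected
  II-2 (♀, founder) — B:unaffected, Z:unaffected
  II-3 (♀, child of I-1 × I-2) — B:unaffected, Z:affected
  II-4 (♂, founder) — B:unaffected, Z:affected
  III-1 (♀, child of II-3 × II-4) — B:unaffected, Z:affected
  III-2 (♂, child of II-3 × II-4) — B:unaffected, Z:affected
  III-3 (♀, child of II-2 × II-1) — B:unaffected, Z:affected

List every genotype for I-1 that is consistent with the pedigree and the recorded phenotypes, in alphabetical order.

I-1 ∈ {Bb ZZ, Bb Zz}

B/I-1 aff ·: Bb
B/I-2 aff ·: Bb
B/II-1 un I-1×I-2: bb
B/II-2 un ·: bb
B/II-3 un I-1×I-2: bb
B/II-4 un ·: bb
B/III-1 un II-3×II-4: bb
B/III-2 un II-3×II-4: bb
B/III-3 un II-2×II-1: bb
⇒ B over [I-1,I-2,II-1,II-2,II-3,II-4,III-1,III-2,III-3]: 1 consistent
Z/I-1 aff ·: Zz|ZZ
Z/I-2 aff ·: Zz|ZZ
Z/II-1 aff I-1×I-2: Zz|ZZ
Z/II-2 un ·: zz
Z/II-3 aff I-1×I-2: Zz|ZZ
Z/II-4 aff ·: Zz|ZZ
Z/III-1 aff II-3×II-4: Zz|ZZ
Z/III-2 aff II-3×II-4: Zz|ZZ
Z/III-3 aff II-2×II-1: Zz
⇒ Z over [I-1,I-2,II-1,II-2,II-3,II-4,III-1,III-2,III-3]: 83 consistent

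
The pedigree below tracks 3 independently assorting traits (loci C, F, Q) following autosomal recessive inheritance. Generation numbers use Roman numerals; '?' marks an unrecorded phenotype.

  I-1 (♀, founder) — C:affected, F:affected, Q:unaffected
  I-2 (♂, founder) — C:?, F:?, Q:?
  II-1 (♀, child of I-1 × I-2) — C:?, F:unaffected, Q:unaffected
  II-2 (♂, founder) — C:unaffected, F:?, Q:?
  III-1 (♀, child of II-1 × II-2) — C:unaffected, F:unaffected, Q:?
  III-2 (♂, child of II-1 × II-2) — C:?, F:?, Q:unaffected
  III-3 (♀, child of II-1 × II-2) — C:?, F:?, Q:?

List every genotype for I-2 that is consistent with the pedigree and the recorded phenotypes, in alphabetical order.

C/I-1 aff ·: cc
C/I-2 ? ·: CC|Cc|cc
C/II-1 ? I-1×I-2: Cc|cc
C/II-2 un ·: CC|Cc
C/III-1 un II-1×II-2: CC|Cc
C/III-2 ? II-1×II-2: CC|Cc|cc
C/III-3 ? II-1×II-2: CC|Cc|cc
⇒ C over [I-1,I-2,II-1,II-2,III-1,III-2,III-3]: 62 consistent
F/I-1 aff ·: ff
F/I-2 ? ·: FF|Ff
F/II-1 un I-1×I-2: Ff
F/II-2 ? ·: FF|Ff|ff
F/III-1 un II-1×II-2: FF|Ff
F/III-2 ? II-1×II-2: FF|Ff|ff
F/III-3 ? II-1×II-2: FF|Ff|ff
⇒ F over [I-1,I-2,II-1,II-2,III-1,III-2,III-3]: 60 consistent
Q/I-1 un ·: QQ|Qq
Q/I-2 ? ·: QQ|Qq|qq
Q/II-1 un I-1×I-2: QQ|Qq
Q/II-2 ? ·: QQ|Qq|qq
Q/III-1 ? II-1×II-2: QQ|Qq|qq
Q/III-2 un II-1×II-2: QQ|Qq
Q/III-3 ? II-1×II-2: QQ|Qq|qq
⇒ Q over [I-1,I-2,II-1,II-2,III-1,III-2,III-3]: 190 consistent

I-2 ∈ {CC FF QQ, CC FF Qq, CC FF qq, CC Ff QQ, CC Ff Qq, CC Ff qq, Cc FF QQ, Cc FF Qq, Cc FF qq, Cc Ff QQ, Cc Ff Qq, Cc Ff qq, cc FF QQ, cc FF Qq, cc FF qq, cc Ff QQ, cc Ff Qq, cc Ff qq}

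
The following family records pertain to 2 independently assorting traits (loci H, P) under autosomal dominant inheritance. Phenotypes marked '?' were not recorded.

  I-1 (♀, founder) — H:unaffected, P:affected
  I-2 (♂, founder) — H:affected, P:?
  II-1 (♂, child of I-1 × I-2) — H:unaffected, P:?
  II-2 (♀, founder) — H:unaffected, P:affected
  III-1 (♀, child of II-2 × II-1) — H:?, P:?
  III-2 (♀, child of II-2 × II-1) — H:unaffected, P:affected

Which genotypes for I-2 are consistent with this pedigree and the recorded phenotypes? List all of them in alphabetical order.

I-2 ∈ {Hh PP, Hh Pp, Hh pp}

H/I-1 un ·: hh
H/I-2 aff ·: Hh
H/II-1 un I-1×I-2: hh
H/II-2 un ·: hh
H/III-1 ? II-2×II-1: hh
H/III-2 un II-2×II-1: hh
⇒ H over [I-1,I-2,II-1,II-2,III-1,III-2]: 1 consistent
P/I-1 aff ·: Pp|PP
P/I-2 ? ·: pp|Pp|PP
P/II-1 ? I-1×I-2: pp|Pp|PP
P/II-2 aff ·: Pp|PP
P/III-1 ? II-2×II-1: pp|Pp|PP
P/III-2 aff II-2×II-1: Pp|PP
⇒ P over [I-1,I-2,II-1,II-2,III-1,III-2]: 76 consistent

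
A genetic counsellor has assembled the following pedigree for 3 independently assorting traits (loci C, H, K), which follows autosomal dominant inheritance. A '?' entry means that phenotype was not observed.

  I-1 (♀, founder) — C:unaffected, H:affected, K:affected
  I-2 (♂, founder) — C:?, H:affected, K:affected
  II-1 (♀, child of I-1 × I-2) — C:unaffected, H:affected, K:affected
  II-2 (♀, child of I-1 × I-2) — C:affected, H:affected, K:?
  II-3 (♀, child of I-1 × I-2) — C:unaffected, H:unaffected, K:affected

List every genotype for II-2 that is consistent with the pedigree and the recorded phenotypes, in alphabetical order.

C/I-1 un ·: cc
C/I-2 ? ·: Cc
C/II-1 un I-1×I-2: cc
C/II-2 aff I-1×I-2: Cc
C/II-3 un I-1×I-2: cc
⇒ C over [I-1,I-2,II-1,II-2,II-3]: 1 consistent
H/I-1 aff ·: Hh
H/I-2 aff ·: Hh
H/II-1 aff I-1×I-2: Hh|HH
H/II-2 aff I-1×I-2: Hh|HH
H/II-3 un I-1×I-2: hh
⇒ H over [I-1,I-2,II-1,II-2,II-3]: 4 consistent
K/I-1 aff ·: Kk|KK
K/I-2 aff ·: Kk|KK
K/II-1 aff I-1×I-2: Kk|KK
K/II-2 ? I-1×I-2: kk|Kk|KK
K/II-3 aff I-1×I-2: Kk|KK
⇒ K over [I-1,I-2,II-1,II-2,II-3]: 29 consistent

II-2 ∈ {Cc HH KK, Cc HH Kk, Cc HH kk, Cc Hh KK, Cc Hh Kk, Cc Hh kk}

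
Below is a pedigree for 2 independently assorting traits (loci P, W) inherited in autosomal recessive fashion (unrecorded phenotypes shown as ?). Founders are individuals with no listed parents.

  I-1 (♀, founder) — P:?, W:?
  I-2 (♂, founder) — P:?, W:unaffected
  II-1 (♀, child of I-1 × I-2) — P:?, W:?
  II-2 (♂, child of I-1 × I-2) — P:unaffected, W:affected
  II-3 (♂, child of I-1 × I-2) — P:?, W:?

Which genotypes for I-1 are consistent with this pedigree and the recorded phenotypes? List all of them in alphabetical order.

I-1 ∈ {PP Ww, PP ww, Pp Ww, Pp ww, pp Ww, pp ww}

P/I-1 ? ·: PP|Pp|pp
P/I-2 ? ·: PP|Pp|pp
P/II-1 ? I-1×I-2: PP|Pp|pp
P/II-2 un I-1×I-2: PP|Pp
P/II-3 ? I-1×I-2: PP|Pp|pp
⇒ P over [I-1,I-2,II-1,II-2,II-3]: 45 consistent
W/I-1 ? ·: Ww|ww
W/I-2 un ·: Ww
W/II-1 ? I-1×I-2: WW|Ww|ww
W/II-2 aff I-1×I-2: ww
W/II-3 ? I-1×I-2: WW|Ww|ww
⇒ W over [I-1,I-2,II-1,II-2,II-3]: 13 consistent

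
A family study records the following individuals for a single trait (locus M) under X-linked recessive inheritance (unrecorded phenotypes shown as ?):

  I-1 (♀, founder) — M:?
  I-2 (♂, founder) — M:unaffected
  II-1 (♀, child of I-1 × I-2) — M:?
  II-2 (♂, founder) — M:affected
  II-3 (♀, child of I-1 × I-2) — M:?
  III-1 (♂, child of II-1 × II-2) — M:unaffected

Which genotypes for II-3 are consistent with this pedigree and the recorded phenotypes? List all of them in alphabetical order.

M/I-1 ? ·: X^MX^M|X^MX^m|X^mX^m
M/I-2 un ·: X^MY
M/II-1 ? I-1×I-2: X^MX^M|X^MX^m
M/II-2 aff ·: X^mY
M/II-3 ? I-1×I-2: X^MX^M|X^MX^m
M/III-1 un II-1×II-2: X^MY
⇒ M over [I-1,I-2,II-1,II-2,II-3,III-1]: 6 consistent

II-3 ∈ {X^MX^M, X^MX^m}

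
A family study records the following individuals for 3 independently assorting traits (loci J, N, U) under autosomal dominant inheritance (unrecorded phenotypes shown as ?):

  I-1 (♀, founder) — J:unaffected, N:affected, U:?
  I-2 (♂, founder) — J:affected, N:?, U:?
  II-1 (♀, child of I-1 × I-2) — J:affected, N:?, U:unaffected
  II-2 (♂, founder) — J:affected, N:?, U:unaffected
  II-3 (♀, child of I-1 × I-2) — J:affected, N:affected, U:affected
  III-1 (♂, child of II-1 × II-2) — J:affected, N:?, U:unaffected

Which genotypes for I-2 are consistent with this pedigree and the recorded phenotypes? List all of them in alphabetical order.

J/I-1 un ·: jj
J/I-2 aff ·: Jj|JJ
J/II-1 aff I-1×I-2: Jj
J/II-2 aff ·: Jj|JJ
J/II-3 aff I-1×I-2: Jj
J/III-1 aff II-1×II-2: Jj|JJ
⇒ J over [I-1,I-2,II-1,II-2,II-3,III-1]: 8 consistent
N/I-1 aff ·: Nn|NN
N/I-2 ? ·: nn|Nn|NN
N/II-1 ? I-1×I-2: nn|Nn|NN
N/II-2 ? ·: nn|Nn|NN
N/II-3 aff I-1×I-2: Nn|NN
N/III-1 ? II-1×II-2: nn|Nn|NN
⇒ N over [I-1,I-2,II-1,II-2,II-3,III-1]: 96 consistent
U/I-1 ? ·: uu|Uu
U/I-2 ? ·: uu|Uu
U/II-1 un I-1×I-2: uu
U/II-2 un ·: uu
U/II-3 aff I-1×I-2: Uu|UU
U/III-1 un II-1×II-2: uu
⇒ U over [I-1,I-2,II-1,II-2,II-3,III-1]: 4 consistent

I-2 ∈ {JJ NN Uu, JJ NN uu, JJ Nn Uu, JJ Nn uu, JJ nn Uu, JJ nn uu, Jj NN Uu, Jj NN uu, Jj Nn Uu, Jj Nn uu, Jj nn Uu, Jj nn uu}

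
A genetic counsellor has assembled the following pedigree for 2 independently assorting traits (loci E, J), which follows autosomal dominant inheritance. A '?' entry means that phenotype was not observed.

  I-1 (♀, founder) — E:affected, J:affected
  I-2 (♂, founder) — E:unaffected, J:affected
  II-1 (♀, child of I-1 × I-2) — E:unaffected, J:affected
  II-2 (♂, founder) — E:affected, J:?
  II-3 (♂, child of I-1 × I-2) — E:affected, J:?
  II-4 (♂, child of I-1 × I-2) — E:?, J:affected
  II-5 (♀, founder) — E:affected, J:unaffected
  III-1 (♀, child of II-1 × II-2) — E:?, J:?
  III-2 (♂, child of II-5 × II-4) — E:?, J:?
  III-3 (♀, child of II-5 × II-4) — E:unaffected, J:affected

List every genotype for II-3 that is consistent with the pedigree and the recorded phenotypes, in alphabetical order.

E/I-1 aff ·: Ee
E/I-2 un ·: ee
E/II-1 un I-1×I-2: ee
E/II-2 aff ·: Ee|EE
E/II-3 aff I-1×I-2: Ee
E/II-4 ? I-1×I-2: ee|Ee
E/II-5 aff ·: Ee
E/III-1 ? II-1×II-2: ee|Ee
E/III-2 ? II-5×II-4: ee|Ee|EE
E/III-3 un II-5×II-4: ee
⇒ E over [I-1,I-2,II-1,II-2,II-3,II-4,II-5,III-1,III-2,III-3]: 15 consistent
J/I-1 aff ·: Jj|JJ
J/I-2 aff ·: Jj|JJ
J/II-1 aff I-1×I-2: Jj|JJ
J/II-2 ? ·: jj|Jj|JJ
J/II-3 ? I-1×I-2: jj|Jj|JJ
J/II-4 aff I-1×I-2: Jj|JJ
J/II-5 un ·: jj
J/III-1 ? II-1×II-2: jj|Jj|JJ
J/III-2 ? II-5×II-4: jj|Jj
J/III-3 aff II-5×II-4: Jj
⇒ J over [I-1,I-2,II-1,II-2,II-3,II-4,II-5,III-1,III-2,III-3]: 235 consistent

II-3 ∈ {Ee JJ, Ee Jj, Ee jj}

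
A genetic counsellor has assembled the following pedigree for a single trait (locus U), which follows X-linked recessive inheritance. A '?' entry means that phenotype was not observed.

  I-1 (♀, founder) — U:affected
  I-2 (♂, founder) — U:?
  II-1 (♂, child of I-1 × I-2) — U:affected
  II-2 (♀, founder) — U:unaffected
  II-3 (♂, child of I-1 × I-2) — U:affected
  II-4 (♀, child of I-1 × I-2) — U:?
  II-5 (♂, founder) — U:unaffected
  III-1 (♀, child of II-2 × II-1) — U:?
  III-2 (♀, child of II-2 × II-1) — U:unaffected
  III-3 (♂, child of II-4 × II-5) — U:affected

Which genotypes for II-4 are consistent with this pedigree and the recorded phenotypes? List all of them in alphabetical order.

U/I-1 aff ·: X^uX^u
U/I-2 ? ·: X^UY|X^uY
U/II-1 aff I-1×I-2: X^uY
U/II-2 un ·: X^UX^U|X^UX^u
U/II-3 aff I-1×I-2: X^uY
U/II-4 ? I-1×I-2: X^UX^u|X^uX^u
U/II-5 un ·: X^UY
U/III-1 ? II-2×II-1: X^UX^u|X^uX^u
U/III-2 un II-2×II-1: X^UX^u
U/III-3 aff II-4×II-5: X^uY
⇒ U over [I-1,I-2,II-1,II-2,II-3,II-4,II-5,III-1,III-2,III-3]: 6 consistent

II-4 ∈ {X^UX^u, X^uX^u}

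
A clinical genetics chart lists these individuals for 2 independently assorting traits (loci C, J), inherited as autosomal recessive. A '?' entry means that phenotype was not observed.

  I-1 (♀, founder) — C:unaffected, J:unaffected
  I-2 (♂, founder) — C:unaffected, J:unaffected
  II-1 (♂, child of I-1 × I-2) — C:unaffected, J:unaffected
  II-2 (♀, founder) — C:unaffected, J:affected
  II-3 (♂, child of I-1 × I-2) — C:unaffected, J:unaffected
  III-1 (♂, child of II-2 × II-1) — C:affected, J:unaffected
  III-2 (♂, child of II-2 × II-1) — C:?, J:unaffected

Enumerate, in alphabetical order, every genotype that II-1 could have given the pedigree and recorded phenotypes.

II-1 ∈ {Cc JJ, Cc Jj}

C/I-1 un ·: CC|Cc
C/I-2 un ·: CC|Cc
C/II-1 un I-1×I-2: Cc
C/II-2 un ·: Cc
C/II-3 un I-1×I-2: CC|Cc
C/III-1 aff II-2×II-1: cc
C/III-2 ? II-2×II-1: CC|Cc|cc
⇒ C over [I-1,I-2,II-1,II-2,II-3,III-1,III-2]: 18 consistent
J/I-1 un ·: JJ|Jj
J/I-2 un ·: JJ|Jj
J/II-1 un I-1×I-2: JJ|Jj
J/II-2 aff ·: jj
J/II-3 un I-1×I-2: JJ|Jj
J/III-1 un II-2×II-1: Jj
J/III-2 un II-2×II-1: Jj
⇒ J over [I-1,I-2,II-1,II-2,II-3,III-1,III-2]: 13 consistent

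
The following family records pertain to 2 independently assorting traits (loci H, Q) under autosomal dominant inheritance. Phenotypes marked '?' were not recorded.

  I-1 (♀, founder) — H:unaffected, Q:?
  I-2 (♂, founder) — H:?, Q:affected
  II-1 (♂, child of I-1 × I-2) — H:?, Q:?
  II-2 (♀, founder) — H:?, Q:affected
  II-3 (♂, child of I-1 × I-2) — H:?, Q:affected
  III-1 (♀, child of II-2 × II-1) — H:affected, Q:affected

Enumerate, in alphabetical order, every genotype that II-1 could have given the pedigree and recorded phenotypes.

II-1 ∈ {Hh QQ, Hh Qq, Hh qq, hh QQ, hh Qq, hh qq}

H/I-1 un ·: hh
H/I-2 ? ·: hh|Hh|HH
H/II-1 ? I-1×I-2: hh|Hh
H/II-2 ? ·: hh|Hh|HH
H/II-3 ? I-1×I-2: hh|Hh
H/III-1 aff II-2×II-1: Hh|HH
⇒ H over [I-1,I-2,II-1,II-2,II-3,III-1]: 21 consistent
Q/I-1 ? ·: qq|Qq|QQ
Q/I-2 aff ·: Qq|QQ
Q/II-1 ? I-1×I-2: qq|Qq|QQ
Q/II-2 aff ·: Qq|QQ
Q/II-3 aff I-1×I-2: Qq|QQ
Q/III-1 aff II-2×II-1: Qq|QQ
⇒ Q over [I-1,I-2,II-1,II-2,II-3,III-1]: 59 consistent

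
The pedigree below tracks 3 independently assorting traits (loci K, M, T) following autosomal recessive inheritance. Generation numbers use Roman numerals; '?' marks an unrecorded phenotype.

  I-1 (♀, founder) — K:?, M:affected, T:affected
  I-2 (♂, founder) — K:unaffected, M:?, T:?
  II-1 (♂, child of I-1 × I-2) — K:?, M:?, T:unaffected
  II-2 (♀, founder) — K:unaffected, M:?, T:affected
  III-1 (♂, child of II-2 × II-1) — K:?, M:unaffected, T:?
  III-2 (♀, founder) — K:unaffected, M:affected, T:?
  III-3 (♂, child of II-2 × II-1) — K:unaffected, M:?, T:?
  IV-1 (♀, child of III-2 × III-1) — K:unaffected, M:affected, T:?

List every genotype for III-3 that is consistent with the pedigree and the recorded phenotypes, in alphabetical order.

III-3 ∈ {KK MM Tt, KK MM tt, KK Mm Tt, KK Mm tt, KK mm Tt, KK mm tt, Kk MM Tt, Kk MM tt, Kk Mm Tt, Kk Mm tt, Kk mm Tt, Kk mm tt}

K/I-1 ? ·: KK|Kk|kk
K/I-2 un ·: KK|Kk
K/II-1 ? I-1×I-2: KK|Kk|kk
K/II-2 un ·: KK|Kk
K/III-1 ? II-2×II-1: KK|Kk|kk
K/III-2 un ·: KK|Kk
K/III-3 un II-2×II-1: KK|Kk
K/IV-1 un III-2×III-1: KK|Kk
⇒ K over [I-1,I-2,II-1,II-2,III-1,III-2,III-3,IV-1]: 248 consistent
M/I-1 aff ·: mm
M/I-2 ? ·: MM|Mm|mm
M/II-1 ? I-1×I-2: Mm|mm
M/II-2 ? ·: MM|Mm|mm
M/III-1 un II-2×II-1: Mm
M/III-2 aff ·: mm
M/III-3 ? II-2×II-1: MM|Mm|mm
M/IV-1 aff III-2×III-1: mm
⇒ M over [I-1,I-2,II-1,II-2,III-1,III-2,III-3,IV-1]: 20 consistent
T/I-1 aff ·: tt
T/I-2 ? ·: TT|Tt
T/II-1 un I-1×I-2: Tt
T/II-2 aff ·: tt
T/III-1 ? II-2×II-1: Tt|tt
T/III-2 ? ·: TT|Tt|tt
T/III-3 ? II-2×II-1: Tt|tt
T/IV-1 ? III-2×III-1: TT|Tt|tt
⇒ T over [I-1,I-2,II-1,II-2,III-1,III-2,III-3,IV-1]: 44 consistent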